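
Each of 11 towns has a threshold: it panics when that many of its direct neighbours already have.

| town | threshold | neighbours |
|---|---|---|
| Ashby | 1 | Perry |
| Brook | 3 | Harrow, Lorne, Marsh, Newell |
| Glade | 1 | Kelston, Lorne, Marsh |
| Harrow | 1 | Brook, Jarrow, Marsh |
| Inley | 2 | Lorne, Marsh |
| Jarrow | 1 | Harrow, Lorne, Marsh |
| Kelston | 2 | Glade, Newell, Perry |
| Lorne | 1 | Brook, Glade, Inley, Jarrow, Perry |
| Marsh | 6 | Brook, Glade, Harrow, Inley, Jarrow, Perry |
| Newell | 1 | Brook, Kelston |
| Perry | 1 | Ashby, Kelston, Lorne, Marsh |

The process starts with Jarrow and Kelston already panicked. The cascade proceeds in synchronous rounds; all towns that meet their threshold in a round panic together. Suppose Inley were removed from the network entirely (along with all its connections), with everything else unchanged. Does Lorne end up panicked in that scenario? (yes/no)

yes

With Inley removed:
Round 1 — Jarrow, Kelston panic (initial).
Round 2 — checking thresholds:
  Glade: 1 of 3 neighbours ≥ 1, panics.
  Harrow: 1 of 3 neighbours ≥ 1, panics.
  Lorne: 1 of 4 neighbours ≥ 1, panics.
  Marsh: 1 of 5 neighbours < 6, not yet.
  Newell: 1 of 2 neighbours ≥ 1, panics.
  Perry: 1 of 4 neighbours ≥ 1, panics.
Round 3 — checking thresholds:
  Ashby: 1 of 1 neighbours ≥ 1, panics.
  Brook: 3 of 4 neighbours ≥ 3, panics.
  Marsh: 4 of 5 neighbours < 6, not yet.
Round 4 — no new panics; cascade stops.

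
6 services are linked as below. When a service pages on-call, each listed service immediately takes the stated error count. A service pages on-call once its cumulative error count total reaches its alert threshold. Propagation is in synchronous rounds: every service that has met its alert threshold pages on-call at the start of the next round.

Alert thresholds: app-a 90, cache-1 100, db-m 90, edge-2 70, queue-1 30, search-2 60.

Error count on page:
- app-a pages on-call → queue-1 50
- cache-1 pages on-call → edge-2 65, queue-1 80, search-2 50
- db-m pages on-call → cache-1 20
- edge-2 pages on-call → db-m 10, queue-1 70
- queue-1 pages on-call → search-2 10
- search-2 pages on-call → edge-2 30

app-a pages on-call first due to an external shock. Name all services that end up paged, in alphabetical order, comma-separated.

app-a, queue-1

Round 1 — app-a pages on-call (initial).
  queue-1: +50 → 50 ≥ 30
Round 2 — queue-1 pages on-call.
  search-2: +10 → 10 < 60
No further pages.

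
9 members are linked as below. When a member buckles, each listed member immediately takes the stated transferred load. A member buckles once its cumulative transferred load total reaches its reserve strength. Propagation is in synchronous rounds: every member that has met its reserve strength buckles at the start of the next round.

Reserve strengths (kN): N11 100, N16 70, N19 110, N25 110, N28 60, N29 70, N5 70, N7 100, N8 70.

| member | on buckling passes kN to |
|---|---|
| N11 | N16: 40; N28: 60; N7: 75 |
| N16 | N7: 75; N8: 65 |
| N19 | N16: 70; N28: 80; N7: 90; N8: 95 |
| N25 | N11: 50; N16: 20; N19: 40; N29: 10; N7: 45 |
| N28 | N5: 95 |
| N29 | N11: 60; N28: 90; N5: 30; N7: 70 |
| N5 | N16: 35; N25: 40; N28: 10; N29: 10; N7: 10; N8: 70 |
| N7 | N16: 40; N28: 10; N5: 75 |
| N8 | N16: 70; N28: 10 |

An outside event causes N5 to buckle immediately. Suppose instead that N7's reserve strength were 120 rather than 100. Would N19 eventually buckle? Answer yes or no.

no

With N7's reserve strength at 120:
Round 1 — N5 buckles (initial).
  N16: +35 → 35 < 70
  N25: +40 → 40 < 110
  N28: +10 → 10 < 60
  N29: +10 → 10 < 70
  N7: +10 → 10 < 120
  N8: +70 → 70 ≥ 70
Round 2 — N8 buckles.
  N16: +70 → 105 ≥ 70
  N28: +10 → 20 < 60
Round 3 — N16 buckles.
  N7: +75 → 85 < 120
No further bucklings.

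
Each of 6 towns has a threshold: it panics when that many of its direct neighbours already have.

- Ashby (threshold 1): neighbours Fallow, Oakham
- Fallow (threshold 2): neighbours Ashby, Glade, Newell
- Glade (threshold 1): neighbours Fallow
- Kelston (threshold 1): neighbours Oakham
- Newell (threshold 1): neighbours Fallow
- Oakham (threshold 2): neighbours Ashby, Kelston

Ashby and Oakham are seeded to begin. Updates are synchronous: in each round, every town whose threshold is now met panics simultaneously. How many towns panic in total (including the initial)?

Round 1 — Ashby, Oakham panic (initial).
Round 2 — checking thresholds:
  Fallow: 1 of 3 neighbours < 2, holds.
  Kelston: 1 of 1 neighbours ≥ 1, panics.
Round 3 — no new panics; cascade stops.

3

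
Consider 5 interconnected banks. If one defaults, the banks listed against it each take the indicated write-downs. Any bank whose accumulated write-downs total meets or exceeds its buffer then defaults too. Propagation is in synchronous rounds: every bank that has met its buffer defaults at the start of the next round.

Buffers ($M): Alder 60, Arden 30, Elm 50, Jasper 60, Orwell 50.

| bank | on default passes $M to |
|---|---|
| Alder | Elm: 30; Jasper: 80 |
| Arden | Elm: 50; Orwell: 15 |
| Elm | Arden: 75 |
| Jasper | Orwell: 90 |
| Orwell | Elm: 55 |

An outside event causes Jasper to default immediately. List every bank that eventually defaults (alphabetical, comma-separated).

Arden, Elm, Jasper, Orwell

Round 1 — Jasper defaults (initial).
  Orwell: +90 → 90 ≥ 50
Round 2 — Orwell defaults.
  Elm: +55 → 55 ≥ 50
Round 3 — Elm defaults.
  Arden: +75 → 75 ≥ 30
Round 4 — Arden defaults.
No further defaults.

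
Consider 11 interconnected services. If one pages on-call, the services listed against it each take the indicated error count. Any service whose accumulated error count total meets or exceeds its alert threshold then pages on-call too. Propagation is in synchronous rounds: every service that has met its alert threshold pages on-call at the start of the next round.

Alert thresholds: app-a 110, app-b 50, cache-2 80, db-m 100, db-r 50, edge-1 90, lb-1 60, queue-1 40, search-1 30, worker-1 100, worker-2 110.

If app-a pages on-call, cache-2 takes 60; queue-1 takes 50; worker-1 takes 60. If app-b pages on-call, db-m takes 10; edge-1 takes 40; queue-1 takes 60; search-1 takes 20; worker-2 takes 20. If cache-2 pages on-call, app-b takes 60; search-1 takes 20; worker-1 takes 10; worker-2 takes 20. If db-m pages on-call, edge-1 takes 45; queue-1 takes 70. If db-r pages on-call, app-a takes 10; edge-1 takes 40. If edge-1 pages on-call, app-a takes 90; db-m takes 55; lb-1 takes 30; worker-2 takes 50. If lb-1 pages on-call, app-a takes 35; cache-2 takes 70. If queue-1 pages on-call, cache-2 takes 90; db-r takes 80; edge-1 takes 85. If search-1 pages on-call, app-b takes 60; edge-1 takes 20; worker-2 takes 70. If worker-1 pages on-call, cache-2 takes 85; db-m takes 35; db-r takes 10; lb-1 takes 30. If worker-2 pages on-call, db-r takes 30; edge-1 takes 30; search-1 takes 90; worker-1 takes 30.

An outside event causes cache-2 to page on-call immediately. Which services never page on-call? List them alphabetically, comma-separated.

app-a, db-m, lb-1, worker-1

Round 1 — cache-2 pages on-call (initial).
  app-b: +60 → 60 ≥ 50
  search-1: +20 → 20 < 30
  worker-1: +10 → 10 < 100
  worker-2: +20 → 20 < 110
Round 2 — app-b pages on-call.
  db-m: +10 → 10 < 100
  edge-1: +40 → 40 < 90
  queue-1: +60 → 60 ≥ 40
  search-1: +20 → 40 ≥ 30
  worker-2: +20 → 40 < 110
Round 3 — queue-1, search-1 page on-call.
  db-r: +80 → 80 ≥ 50
  edge-1: +85+20 → 145 ≥ 90
  worker-2: +70 → 110 ≥ 110
Round 4 — db-r, edge-1, worker-2 page on-call.
  app-a: +10+90 → 100 < 110
  db-m: +55 → 65 < 100
  lb-1: +30 → 30 < 60
  worker-1: +30 → 40 < 100
No further pages.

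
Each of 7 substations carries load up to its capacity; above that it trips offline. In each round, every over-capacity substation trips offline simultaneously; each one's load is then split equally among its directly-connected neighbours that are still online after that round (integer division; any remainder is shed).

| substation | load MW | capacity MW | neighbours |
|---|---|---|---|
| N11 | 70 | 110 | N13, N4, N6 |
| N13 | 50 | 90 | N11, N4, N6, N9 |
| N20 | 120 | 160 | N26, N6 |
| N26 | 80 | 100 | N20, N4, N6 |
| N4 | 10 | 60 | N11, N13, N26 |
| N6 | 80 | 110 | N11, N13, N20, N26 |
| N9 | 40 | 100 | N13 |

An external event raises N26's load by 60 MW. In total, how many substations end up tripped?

Round 1 — N26 at 140 > 100. N26 trips offline.
  N26 sheds 140 MW to N20, N4, N6: 46 each (2 lost).
    N20: 120+46 = 166 > 160
    N4: 10+46 = 56 ≤ 60
    N6: 80+46 = 126 > 110
Round 2 — N20, N6 trip offline.
  N20 sheds 166 MW: no online neighbours, lost.
  N6 sheds 126 MW to N11, N13: 63 each.
    N11: 70+63 = 133 > 110
    N13: 50+63 = 113 > 90
Round 3 — N11, N13 trip offline.
  N11 sheds 133 MW to N4: 133 each.
    N4: 56+133 = 189 > 60
  N13 sheds 113 MW to N4, N9: 56 each (1 lost).
    N4: 189+56 = 245 > 60
    N9: 40+56 = 96 ≤ 100
Round 4 — N4 trips offline.
  N4 sheds 245 MW: no online neighbours, lost.
No further trips.

6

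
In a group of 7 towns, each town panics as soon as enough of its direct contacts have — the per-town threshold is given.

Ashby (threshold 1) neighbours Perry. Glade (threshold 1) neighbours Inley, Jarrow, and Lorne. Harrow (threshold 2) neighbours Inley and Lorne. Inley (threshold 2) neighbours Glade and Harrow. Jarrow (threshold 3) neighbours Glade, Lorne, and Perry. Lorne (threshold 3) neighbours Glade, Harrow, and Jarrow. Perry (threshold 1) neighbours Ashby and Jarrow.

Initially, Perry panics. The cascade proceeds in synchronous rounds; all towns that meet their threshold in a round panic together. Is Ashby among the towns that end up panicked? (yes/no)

Round 1 — Perry panics (initial).
Round 2 — checking thresholds:
  Ashby: 1 of 1 neighbours ≥ 1, panics.
  Jarrow: 1 of 3 neighbours < 3, not yet.
Round 3 — no new panics; cascade stops.

yes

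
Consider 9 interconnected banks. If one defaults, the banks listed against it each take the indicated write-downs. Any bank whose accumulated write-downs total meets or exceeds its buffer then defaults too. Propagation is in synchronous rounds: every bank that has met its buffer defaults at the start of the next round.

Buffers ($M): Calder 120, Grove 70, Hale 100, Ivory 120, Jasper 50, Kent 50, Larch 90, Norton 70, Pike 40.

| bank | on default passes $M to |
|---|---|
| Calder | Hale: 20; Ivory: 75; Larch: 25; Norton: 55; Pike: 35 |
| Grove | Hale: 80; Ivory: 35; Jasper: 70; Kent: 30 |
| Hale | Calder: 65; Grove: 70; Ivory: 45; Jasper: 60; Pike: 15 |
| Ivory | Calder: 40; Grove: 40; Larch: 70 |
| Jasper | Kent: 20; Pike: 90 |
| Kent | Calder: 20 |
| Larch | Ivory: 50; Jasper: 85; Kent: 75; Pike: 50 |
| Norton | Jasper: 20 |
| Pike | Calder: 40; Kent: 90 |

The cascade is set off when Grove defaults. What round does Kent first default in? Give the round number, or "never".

3

Round 1 — Grove defaults (initial).
  Hale: +80 → 80 < 100
  Ivory: +35 → 35 < 120
  Jasper: +70 → 70 ≥ 50
  Kent: +30 → 30 < 50
Round 2 — Jasper defaults.
  Kent: +20 → 50 ≥ 50
  Pike: +90 → 90 ≥ 40
Round 3 — Kent, Pike default.
  Calder: +20+40 → 60 < 120
No further defaults.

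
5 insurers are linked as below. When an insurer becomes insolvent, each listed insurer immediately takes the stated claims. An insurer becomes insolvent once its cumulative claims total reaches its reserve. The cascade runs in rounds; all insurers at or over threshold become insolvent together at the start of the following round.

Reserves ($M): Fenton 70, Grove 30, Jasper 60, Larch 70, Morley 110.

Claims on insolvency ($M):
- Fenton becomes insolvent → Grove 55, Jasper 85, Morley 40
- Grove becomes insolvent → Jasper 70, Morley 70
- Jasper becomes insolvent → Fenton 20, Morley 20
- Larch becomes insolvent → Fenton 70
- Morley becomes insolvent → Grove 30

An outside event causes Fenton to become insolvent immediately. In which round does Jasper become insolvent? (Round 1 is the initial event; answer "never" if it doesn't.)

2

Round 1 — Fenton becomes insolvent (initial).
  Grove: +55 → 55 ≥ 30
  Jasper: +85 → 85 ≥ 60
  Morley: +40 → 40 < 110
Round 2 — Grove, Jasper become insolvent.
  Morley: +70+20 → 130 ≥ 110
Round 3 — Morley becomes insolvent.
No further insolvencies.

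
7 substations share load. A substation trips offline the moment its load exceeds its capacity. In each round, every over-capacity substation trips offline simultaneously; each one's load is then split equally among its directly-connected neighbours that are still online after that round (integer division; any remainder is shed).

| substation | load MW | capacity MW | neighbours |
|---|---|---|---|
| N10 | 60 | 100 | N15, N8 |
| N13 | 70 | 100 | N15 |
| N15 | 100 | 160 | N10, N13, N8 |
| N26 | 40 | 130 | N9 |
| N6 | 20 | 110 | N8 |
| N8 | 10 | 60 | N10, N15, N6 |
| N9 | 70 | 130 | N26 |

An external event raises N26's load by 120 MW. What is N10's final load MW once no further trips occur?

60

Round 1 — N26 at 160 > 130. N26 trips offline.
  N26 sheds 160 MW to N9: 160 each.
    N9: 70+160 = 230 > 130
Round 2 — N9 trips offline.
  N9 sheds 230 MW: no online neighbours, lost.
No further trips.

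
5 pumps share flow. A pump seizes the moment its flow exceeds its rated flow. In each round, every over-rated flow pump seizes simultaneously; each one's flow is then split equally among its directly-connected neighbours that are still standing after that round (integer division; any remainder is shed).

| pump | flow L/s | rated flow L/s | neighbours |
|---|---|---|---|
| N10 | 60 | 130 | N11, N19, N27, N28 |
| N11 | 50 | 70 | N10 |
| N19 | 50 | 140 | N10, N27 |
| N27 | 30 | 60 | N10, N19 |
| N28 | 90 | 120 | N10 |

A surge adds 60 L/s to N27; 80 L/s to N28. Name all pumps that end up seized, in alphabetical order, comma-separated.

Round 1 — N27 at 90 > 60; N28 at 170 > 120. N27, N28 seize.
  N27 sheds 90 L/s to N10, N19: 45 each.
    N10: 60+45 = 105 ≤ 130
    N19: 50+45 = 95 ≤ 140
  N28 sheds 170 L/s to N10: 170 each.
    N10: 105+170 = 275 > 130
Round 2 — N10 seizes.
  N10 sheds 275 L/s to N11, N19: 137 each (1 lost).
    N11: 50+137 = 187 > 70
    N19: 95+137 = 232 > 140
Round 3 — N11, N19 seize.
  N11 sheds 187 L/s: no online neighbours, lost.
  N19 sheds 232 L/s: no online neighbours, lost.
No further seizures.

N10, N11, N19, N27, N28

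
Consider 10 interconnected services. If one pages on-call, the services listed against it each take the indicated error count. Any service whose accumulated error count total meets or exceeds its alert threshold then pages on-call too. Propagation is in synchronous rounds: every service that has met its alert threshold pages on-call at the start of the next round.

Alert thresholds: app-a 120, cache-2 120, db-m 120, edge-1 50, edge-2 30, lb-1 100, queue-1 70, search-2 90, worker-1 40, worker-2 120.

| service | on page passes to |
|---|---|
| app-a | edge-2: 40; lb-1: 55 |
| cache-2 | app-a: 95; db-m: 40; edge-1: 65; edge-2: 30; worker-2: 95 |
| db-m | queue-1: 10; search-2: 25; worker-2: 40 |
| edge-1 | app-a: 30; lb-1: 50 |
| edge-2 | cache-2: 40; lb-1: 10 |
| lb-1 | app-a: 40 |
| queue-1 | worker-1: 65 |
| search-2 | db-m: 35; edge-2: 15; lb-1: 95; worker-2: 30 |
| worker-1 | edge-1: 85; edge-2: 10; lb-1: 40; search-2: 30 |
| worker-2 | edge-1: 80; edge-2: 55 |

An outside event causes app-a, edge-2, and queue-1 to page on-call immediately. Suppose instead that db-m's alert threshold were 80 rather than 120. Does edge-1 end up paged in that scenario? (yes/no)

With db-m's alert threshold at 80:
Round 1 — app-a, edge-2, queue-1 page on-call (initial).
  cache-2: +40 → 40 < 120
  lb-1: +55+10 → 65 < 100
  worker-1: +65 → 65 ≥ 40
Round 2 — worker-1 pages on-call.
  edge-1: +85 → 85 ≥ 50
  lb-1: +40 → 105 ≥ 100
  search-2: +30 → 30 < 90
Round 3 — edge-1, lb-1 page on-call.
No further pages.

yes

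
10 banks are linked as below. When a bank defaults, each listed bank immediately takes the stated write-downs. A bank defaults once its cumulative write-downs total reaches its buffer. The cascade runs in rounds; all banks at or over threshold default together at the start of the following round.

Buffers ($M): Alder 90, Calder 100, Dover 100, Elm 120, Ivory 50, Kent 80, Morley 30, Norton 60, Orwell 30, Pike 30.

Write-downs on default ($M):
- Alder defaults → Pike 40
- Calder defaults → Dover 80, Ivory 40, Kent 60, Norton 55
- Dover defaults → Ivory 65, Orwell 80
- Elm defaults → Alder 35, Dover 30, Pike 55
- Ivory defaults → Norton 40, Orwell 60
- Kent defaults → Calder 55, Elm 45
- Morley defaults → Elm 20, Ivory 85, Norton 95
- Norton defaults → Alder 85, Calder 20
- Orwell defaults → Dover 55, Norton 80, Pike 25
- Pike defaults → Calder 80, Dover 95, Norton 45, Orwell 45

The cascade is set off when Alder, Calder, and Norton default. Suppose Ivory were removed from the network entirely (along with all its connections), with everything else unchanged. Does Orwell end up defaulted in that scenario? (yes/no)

With Ivory removed:
Round 1 — Alder, Calder, Norton default (initial).
  Dover: +80 → 80 < 100
  Kent: +60 → 60 < 80
  Pike: +40 → 40 ≥ 30
Round 2 — Pike defaults.
  Dover: +95 → 175 ≥ 100
  Orwell: +45 → 45 ≥ 30
Round 3 — Dover, Orwell default.
No further defaults.

yes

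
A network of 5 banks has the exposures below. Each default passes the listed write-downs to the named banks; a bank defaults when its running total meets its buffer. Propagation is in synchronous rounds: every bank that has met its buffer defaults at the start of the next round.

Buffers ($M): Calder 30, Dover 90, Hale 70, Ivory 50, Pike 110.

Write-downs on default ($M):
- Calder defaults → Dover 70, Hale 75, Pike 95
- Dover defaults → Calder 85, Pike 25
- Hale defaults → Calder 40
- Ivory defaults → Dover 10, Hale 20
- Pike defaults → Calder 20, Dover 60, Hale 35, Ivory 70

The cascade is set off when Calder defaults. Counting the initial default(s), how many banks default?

Round 1 — Calder defaults (initial).
  Dover: +70 → 70 < 90
  Hale: +75 → 75 ≥ 70
  Pike: +95 → 95 < 110
Round 2 — Hale defaults.
No further defaults.

2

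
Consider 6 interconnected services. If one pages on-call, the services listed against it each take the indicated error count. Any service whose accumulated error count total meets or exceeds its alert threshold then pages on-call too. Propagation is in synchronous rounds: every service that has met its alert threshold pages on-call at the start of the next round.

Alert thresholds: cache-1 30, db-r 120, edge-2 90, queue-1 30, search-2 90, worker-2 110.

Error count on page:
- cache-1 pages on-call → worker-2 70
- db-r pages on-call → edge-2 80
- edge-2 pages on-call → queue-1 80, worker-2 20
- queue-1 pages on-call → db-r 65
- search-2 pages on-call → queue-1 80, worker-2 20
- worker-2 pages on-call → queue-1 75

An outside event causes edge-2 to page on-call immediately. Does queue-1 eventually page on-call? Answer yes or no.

yes

Round 1 — edge-2 pages on-call (initial).
  queue-1: +80 → 80 ≥ 30
  worker-2: +20 → 20 < 110
Round 2 — queue-1 pages on-call.
  db-r: +65 → 65 < 120
No further pages.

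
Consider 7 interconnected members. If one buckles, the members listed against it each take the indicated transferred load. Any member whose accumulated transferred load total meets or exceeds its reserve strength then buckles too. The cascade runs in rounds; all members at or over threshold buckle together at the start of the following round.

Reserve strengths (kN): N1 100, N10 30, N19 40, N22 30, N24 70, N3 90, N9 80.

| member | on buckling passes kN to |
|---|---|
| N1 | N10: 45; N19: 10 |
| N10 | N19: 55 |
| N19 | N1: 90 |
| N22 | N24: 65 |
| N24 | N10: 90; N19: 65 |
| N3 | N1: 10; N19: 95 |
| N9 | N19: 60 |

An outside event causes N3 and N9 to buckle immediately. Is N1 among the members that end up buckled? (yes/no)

Round 1 — N3, N9 buckle (initial).
  N1: +10 → 10 < 100
  N19: +95+60 → 155 ≥ 40
Round 2 — N19 buckles.
  N1: +90 → 100 ≥ 100
Round 3 — N1 buckles.
  N10: +45 → 45 ≥ 30
Round 4 — N10 buckles.
No further bucklings.

yes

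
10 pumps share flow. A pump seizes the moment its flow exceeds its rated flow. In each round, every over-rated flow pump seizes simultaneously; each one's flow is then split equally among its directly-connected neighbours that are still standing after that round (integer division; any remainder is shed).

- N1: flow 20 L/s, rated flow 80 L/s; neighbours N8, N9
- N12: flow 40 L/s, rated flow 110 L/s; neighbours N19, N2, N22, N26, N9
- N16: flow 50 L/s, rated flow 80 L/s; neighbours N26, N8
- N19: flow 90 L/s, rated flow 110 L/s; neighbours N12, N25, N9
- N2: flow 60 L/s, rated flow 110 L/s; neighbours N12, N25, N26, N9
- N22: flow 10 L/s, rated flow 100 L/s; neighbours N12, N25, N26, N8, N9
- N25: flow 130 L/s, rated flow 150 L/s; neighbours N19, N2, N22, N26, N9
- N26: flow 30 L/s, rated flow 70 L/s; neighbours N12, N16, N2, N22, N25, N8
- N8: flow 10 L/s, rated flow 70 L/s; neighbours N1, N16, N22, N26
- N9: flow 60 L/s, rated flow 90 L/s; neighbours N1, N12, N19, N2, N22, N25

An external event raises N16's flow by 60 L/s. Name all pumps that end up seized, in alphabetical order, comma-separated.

N16, N26, N8

Round 1 — N16 at 110 > 80. N16 seizes.
  N16 sheds 110 L/s to N26, N8: 55 each.
    N26: 30+55 = 85 > 70
    N8: 10+55 = 65 ≤ 70
Round 2 — N26 seizes.
  N26 sheds 85 L/s to N12, N2, N22, N25, N8: 17 each.
    N12: 40+17 = 57 ≤ 110
    N2: 60+17 = 77 ≤ 110
    N22: 10+17 = 27 ≤ 100
    N25: 130+17 = 147 ≤ 150
    N8: 65+17 = 82 > 70
Round 3 — N8 seizes.
  N8 sheds 82 L/s to N1, N22: 41 each.
    N1: 20+41 = 61 ≤ 80
    N22: 27+41 = 68 ≤ 100
No further seizures.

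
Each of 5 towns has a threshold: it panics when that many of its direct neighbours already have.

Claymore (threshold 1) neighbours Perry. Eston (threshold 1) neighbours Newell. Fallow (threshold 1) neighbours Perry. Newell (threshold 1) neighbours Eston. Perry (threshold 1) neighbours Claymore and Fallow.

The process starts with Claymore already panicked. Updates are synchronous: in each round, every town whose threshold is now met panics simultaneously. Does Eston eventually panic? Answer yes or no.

no

Round 1 — Claymore panics (initial).
Round 2 — checking thresholds:
  Perry: 1 of 2 neighbours ≥ 1, panics.
Round 3 — checking thresholds:
  Fallow: 1 of 1 neighbours ≥ 1, panics.
Round 4 — no new panics; cascade stops.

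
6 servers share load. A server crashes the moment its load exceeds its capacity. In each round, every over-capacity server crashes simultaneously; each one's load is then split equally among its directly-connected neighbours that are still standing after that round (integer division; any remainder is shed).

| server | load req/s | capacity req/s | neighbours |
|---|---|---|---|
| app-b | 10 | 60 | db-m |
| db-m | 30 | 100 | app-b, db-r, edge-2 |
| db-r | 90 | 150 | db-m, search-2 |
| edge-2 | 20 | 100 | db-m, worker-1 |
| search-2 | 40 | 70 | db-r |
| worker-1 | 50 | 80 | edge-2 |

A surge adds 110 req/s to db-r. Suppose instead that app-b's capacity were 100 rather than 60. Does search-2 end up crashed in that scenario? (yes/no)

With app-b's capacity at 100:
Round 1 — db-r at 200 > 150. db-r crashes.
  db-r sheds 200 req/s to db-m, search-2: 100 each.
    db-m: 30+100 = 130 > 100
    search-2: 40+100 = 140 > 70
Round 2 — db-m, search-2 crash.
  db-m sheds 130 req/s to app-b, edge-2: 65 each.
    app-b: 10+65 = 75 ≤ 100
    edge-2: 20+65 = 85 ≤ 100
  search-2 sheds 140 req/s: no online neighbours, lost.
No further crashes.

yes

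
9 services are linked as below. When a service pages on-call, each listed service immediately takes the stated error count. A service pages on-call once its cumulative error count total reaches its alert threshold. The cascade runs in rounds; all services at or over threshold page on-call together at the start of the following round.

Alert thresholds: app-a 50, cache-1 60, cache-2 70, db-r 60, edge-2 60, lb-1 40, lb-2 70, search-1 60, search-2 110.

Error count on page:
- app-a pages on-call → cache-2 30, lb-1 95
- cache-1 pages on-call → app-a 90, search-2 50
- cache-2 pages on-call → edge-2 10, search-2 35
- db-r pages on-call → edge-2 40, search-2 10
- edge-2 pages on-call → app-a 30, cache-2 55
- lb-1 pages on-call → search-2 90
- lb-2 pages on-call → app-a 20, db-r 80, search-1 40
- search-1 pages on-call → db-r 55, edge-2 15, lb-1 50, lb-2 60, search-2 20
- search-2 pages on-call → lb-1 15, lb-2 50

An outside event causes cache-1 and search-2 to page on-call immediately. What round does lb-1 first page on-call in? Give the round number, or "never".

Round 1 — cache-1, search-2 page on-call (initial).
  app-a: +90 → 90 ≥ 50
  lb-1: +15 → 15 < 40
  lb-2: +50 → 50 < 70
Round 2 — app-a pages on-call.
  cache-2: +30 → 30 < 70
  lb-1: +95 → 110 ≥ 40
Round 3 — lb-1 pages on-call.
No further pages.

3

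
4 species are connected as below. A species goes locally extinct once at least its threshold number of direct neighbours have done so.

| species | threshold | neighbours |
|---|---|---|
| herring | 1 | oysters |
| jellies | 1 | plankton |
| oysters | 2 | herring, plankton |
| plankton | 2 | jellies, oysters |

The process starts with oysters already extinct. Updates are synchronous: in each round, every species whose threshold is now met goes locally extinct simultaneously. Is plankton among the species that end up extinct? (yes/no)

Round 1 — oysters goes locally extinct (initial).
Round 2 — checking thresholds:
  herring: 1 of 1 neighbours ≥ 1, goes locally extinct.
  plankton: 1 of 2 neighbours < 2, not yet.
Round 3 — no new extinctions; cascade stops.

no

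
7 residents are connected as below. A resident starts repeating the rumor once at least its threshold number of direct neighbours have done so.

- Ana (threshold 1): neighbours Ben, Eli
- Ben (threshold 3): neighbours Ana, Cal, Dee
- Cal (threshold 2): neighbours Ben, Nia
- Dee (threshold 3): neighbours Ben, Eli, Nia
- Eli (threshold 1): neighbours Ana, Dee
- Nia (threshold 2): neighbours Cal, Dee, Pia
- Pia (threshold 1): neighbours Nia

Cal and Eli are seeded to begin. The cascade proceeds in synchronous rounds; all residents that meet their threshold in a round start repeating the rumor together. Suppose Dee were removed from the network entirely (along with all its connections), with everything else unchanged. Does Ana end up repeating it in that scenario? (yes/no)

yes

With Dee removed:
Round 1 — Cal, Eli start repeating the rumor (initial).
Round 2 — checking thresholds:
  Ana: 1 of 2 neighbours ≥ 1, starts repeating the rumor.
  Ben: 1 of 2 neighbours < 3, below threshold.
  Nia: 1 of 2 neighbours < 2, below threshold.
Round 3 — no new spreads; cascade stops.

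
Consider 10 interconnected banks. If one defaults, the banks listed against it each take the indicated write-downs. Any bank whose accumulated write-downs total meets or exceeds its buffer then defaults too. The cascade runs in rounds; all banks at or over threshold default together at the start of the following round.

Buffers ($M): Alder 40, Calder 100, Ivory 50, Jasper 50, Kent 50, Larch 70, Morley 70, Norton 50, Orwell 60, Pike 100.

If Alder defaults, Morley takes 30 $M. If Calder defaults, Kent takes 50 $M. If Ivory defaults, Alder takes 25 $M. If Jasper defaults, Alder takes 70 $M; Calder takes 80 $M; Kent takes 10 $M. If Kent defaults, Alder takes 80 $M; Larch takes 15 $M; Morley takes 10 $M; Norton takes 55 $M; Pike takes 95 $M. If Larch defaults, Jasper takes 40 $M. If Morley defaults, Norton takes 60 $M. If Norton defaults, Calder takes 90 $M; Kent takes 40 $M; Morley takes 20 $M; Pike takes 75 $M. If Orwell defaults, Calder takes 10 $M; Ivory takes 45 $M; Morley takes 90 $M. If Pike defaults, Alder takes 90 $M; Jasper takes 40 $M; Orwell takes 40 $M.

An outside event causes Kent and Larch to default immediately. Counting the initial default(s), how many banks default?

Round 1 — Kent, Larch default (initial).
  Alder: +80 → 80 ≥ 40
  Jasper: +40 → 40 < 50
  Morley: +10 → 10 < 70
  Norton: +55 → 55 ≥ 50
  Pike: +95 → 95 < 100
Round 2 — Alder, Norton default.
  Calder: +90 → 90 < 100
  Morley: +30+20 → 60 < 70
  Pike: +75 → 170 ≥ 100
Round 3 — Pike defaults.
  Jasper: +40 → 80 ≥ 50
  Orwell: +40 → 40 < 60
Round 4 — Jasper defaults.
  Calder: +80 → 170 ≥ 100
Round 5 — Calder defaults.
No further defaults.

7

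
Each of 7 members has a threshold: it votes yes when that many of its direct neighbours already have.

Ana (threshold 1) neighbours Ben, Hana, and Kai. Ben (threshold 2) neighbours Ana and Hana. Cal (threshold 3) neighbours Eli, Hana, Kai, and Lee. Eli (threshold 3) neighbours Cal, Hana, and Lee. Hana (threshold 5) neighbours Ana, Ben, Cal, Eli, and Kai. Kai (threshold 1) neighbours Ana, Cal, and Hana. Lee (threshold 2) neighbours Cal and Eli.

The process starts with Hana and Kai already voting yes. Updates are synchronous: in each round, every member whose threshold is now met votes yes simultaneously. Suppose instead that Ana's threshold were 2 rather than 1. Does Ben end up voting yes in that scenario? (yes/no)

With Ana's threshold at 2:
Round 1 — Hana, Kai vote yes (initial).
Round 2 — checking thresholds:
  Ana: 2 of 3 neighbours ≥ 2, votes yes.
  Ben: 1 of 2 neighbours < 2, not yet.
  Cal: 2 of 4 neighbours < 3, not yet.
  Eli: 1 of 3 neighbours < 3, not yet.
Round 3 — checking thresholds:
  Ben: 2 of 2 neighbours ≥ 2, votes yes.
  Cal: 2 of 4 neighbours < 3, not yet.
  Eli: 1 of 3 neighbours < 3, not yet.
Round 4 — no new yes votes; cascade stops.

yes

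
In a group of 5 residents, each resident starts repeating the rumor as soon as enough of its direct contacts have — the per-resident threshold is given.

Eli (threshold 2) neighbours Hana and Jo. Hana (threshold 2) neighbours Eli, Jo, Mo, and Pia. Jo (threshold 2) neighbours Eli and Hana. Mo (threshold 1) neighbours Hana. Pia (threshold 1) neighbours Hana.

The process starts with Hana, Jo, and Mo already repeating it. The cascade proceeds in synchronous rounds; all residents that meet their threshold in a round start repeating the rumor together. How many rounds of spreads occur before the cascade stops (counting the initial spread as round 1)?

2

Round 1 — Hana, Jo, Mo start repeating the rumor (initial).
Round 2 — checking thresholds:
  Eli: 2 of 2 neighbours ≥ 2, starts repeating the rumor.
  Pia: 1 of 1 neighbours ≥ 1, starts repeating the rumor.
Round 3 — no new spreads; cascade stops.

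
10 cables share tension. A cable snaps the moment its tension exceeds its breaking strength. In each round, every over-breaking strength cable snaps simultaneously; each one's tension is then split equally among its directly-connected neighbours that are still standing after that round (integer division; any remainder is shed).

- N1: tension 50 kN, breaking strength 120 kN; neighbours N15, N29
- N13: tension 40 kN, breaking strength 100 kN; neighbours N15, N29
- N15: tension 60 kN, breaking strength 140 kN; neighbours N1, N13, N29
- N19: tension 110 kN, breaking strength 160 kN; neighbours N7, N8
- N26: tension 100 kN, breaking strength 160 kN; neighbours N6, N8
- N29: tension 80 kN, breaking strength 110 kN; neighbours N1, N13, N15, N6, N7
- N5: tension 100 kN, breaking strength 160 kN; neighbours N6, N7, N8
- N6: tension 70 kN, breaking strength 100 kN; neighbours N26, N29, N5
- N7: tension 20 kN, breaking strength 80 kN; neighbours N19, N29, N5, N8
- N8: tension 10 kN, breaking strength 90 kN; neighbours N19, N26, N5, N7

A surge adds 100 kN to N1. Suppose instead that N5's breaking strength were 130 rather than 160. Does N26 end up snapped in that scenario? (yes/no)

yes

With N5's breaking strength at 130:
Round 1 — N1 at 150 > 120. N1 snaps.
  N1 sheds 150 kN to N15, N29: 75 each.
    N15: 60+75 = 135 ≤ 140
    N29: 80+75 = 155 > 110
Round 2 — N29 snaps.
  N29 sheds 155 kN to N13, N15, N6, N7: 38 each (3 lost).
    N13: 40+38 = 78 ≤ 100
    N15: 135+38 = 173 > 140
    N6: 70+38 = 108 > 100
    N7: 20+38 = 58 ≤ 80
Round 3 — N15, N6 snap.
  N15 sheds 173 kN to N13: 173 each.
    N13: 78+173 = 251 > 100
  N6 sheds 108 kN to N26, N5: 54 each.
    N26: 100+54 = 154 ≤ 160
    N5: 100+54 = 154 > 130
Round 4 — N13, N5 snap.
  N13 sheds 251 kN: no online neighbours, lost.
  N5 sheds 154 kN to N7, N8: 77 each.
    N7: 58+77 = 135 > 80
    N8: 10+77 = 87 ≤ 90
Round 5 — N7 snaps.
  N7 sheds 135 kN to N19, N8: 67 each (1 lost).
    N19: 110+67 = 177 > 160
    N8: 87+67 = 154 > 90
Round 6 — N19, N8 snap.
  N19 sheds 177 kN: no online neighbours, lost.
  N8 sheds 154 kN to N26: 154 each.
    N26: 154+154 = 308 > 160
Round 7 — N26 snaps.
  N26 sheds 308 kN: no online neighbours, lost.
No further breaks.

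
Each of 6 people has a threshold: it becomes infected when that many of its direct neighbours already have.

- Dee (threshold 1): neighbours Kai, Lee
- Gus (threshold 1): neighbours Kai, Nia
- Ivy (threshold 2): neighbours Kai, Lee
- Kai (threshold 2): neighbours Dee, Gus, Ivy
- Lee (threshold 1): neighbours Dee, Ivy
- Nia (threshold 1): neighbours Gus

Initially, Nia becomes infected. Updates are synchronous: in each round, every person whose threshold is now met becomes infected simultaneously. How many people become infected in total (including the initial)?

Round 1 — Nia becomes infected (initial).
Round 2 — checking thresholds:
  Gus: 1 of 2 neighbours ≥ 1, becomes infected.
Round 3 — no new infections; cascade stops.

2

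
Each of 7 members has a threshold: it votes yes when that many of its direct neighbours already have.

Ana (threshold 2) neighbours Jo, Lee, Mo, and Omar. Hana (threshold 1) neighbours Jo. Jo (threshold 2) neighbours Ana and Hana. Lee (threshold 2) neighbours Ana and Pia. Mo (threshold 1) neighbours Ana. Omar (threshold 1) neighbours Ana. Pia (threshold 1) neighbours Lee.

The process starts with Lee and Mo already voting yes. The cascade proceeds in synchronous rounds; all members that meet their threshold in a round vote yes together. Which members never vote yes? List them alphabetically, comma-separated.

Hana, Jo

Round 1 — Lee, Mo vote yes (initial).
Round 2 — checking thresholds:
  Ana: 2 of 4 neighbours ≥ 2, votes yes.
  Pia: 1 of 1 neighbours ≥ 1, votes yes.
Round 3 — checking thresholds:
  Jo: 1 of 2 neighbours < 2, below threshold.
  Omar: 1 of 1 neighbours ≥ 1, votes yes.
Round 4 — no new yes votes; cascade stops.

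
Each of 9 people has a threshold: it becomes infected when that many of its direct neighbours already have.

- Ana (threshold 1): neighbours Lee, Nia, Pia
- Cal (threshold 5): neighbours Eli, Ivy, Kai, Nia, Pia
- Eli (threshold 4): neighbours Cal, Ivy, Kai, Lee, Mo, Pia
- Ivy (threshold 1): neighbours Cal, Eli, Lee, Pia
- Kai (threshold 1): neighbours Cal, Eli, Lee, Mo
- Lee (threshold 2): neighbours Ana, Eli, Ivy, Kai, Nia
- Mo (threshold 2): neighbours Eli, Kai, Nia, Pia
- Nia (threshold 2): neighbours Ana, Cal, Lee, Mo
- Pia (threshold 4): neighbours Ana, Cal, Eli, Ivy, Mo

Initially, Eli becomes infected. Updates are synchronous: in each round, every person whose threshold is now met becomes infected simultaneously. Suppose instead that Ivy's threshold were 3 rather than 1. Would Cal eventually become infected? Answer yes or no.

no

With Ivy's threshold at 3:
Round 1 — Eli becomes infected (initial).
Round 2 — checking thresholds:
  Cal: 1 of 5 neighbours < 5, below threshold.
  Ivy: 1 of 4 neighbours < 3, below threshold.
  Kai: 1 of 4 neighbours ≥ 1, becomes infected.
  Lee: 1 of 5 neighbours < 2, below threshold.
  Mo: 1 of 4 neighbours < 2, below threshold.
  Pia: 1 of 5 neighbours < 4, below threshold.
Round 3 — checking thresholds:
  Cal: 2 of 5 neighbours < 5, below threshold.
  Ivy: 1 of 4 neighbours < 3, below threshold.
  Lee: 2 of 5 neighbours ≥ 2, becomes infected.
  Mo: 2 of 4 neighbours ≥ 2, becomes infected.
  Pia: 1 of 5 neighbours < 4, below threshold.
Round 4 — checking thresholds:
  Ana: 1 of 3 neighbours ≥ 1, becomes infected.
  Cal: 2 of 5 neighbours < 5, below threshold.
  Ivy: 2 of 4 neighbours < 3, below threshold.
  Nia: 2 of 4 neighbours ≥ 2, becomes infected.
  Pia: 2 of 5 neighbours < 4, below threshold.
Round 5 — no new infections; cascade stops.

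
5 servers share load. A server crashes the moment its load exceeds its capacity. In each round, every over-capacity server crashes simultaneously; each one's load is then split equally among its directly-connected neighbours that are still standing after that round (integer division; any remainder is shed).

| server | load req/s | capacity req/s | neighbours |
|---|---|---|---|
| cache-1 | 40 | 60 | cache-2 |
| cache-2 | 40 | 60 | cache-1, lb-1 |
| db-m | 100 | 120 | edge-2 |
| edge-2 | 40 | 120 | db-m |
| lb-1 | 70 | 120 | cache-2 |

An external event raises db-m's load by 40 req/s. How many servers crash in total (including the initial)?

2

Round 1 — db-m at 140 > 120. db-m crashes.
  db-m sheds 140 req/s to edge-2: 140 each.
    edge-2: 40+140 = 180 > 120
Round 2 — edge-2 crashes.
  edge-2 sheds 180 req/s: no online neighbours, lost.
No further crashes.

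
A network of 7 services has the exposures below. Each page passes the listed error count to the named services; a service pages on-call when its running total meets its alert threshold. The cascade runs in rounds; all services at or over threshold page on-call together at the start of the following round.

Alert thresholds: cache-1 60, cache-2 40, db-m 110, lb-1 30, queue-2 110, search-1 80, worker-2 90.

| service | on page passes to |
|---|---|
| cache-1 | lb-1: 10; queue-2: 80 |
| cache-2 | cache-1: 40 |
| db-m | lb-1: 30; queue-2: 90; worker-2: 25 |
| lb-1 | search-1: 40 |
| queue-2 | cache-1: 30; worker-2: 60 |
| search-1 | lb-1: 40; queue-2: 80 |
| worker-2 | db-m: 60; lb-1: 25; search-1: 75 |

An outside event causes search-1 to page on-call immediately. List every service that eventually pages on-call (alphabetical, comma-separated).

lb-1, search-1

Round 1 — search-1 pages on-call (initial).
  lb-1: +40 → 40 ≥ 30
  queue-2: +80 → 80 < 110
Round 2 — lb-1 pages on-call.
No further pages.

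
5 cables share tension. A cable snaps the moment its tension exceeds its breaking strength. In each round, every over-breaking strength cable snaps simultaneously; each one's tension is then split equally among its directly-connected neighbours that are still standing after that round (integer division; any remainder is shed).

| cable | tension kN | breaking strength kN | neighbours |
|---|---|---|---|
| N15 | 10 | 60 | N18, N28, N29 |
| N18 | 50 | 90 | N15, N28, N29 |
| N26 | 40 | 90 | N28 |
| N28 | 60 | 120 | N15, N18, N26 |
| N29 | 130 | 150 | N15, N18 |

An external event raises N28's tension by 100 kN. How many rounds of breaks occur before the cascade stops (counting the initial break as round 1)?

3

Round 1 — N28 at 160 > 120. N28 snaps.
  N28 sheds 160 kN to N15, N18, N26: 53 each (1 lost).
    N15: 10+53 = 63 > 60
    N18: 50+53 = 103 > 90
    N26: 40+53 = 93 > 90
Round 2 — N15, N18, N26 snap.
  N15 sheds 63 kN to N29: 63 each.
    N29: 130+63 = 193 > 150
  N18 sheds 103 kN to N29: 103 each.
    N29: 193+103 = 296 > 150
  N26 sheds 93 kN: no online neighbours, lost.
Round 3 — N29 snaps.
  N29 sheds 296 kN: no online neighbours, lost.
No further breaks.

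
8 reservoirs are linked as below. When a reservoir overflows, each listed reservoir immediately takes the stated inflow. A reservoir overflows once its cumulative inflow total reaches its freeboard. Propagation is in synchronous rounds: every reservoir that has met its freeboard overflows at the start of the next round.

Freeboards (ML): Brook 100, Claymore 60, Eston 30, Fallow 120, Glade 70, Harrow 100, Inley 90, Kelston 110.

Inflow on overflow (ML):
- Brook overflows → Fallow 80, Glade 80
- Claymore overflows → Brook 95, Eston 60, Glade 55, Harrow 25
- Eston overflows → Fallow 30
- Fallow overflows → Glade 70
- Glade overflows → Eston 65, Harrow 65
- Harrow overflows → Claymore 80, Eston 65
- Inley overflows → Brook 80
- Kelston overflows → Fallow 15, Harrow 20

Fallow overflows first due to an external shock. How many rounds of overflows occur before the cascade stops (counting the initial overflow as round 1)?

Round 1 — Fallow overflows (initial).
  Glade: +70 → 70 ≥ 70
Round 2 — Glade overflows.
  Eston: +65 → 65 ≥ 30
  Harrow: +65 → 65 < 100
Round 3 — Eston overflows.
No further overflows.

3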